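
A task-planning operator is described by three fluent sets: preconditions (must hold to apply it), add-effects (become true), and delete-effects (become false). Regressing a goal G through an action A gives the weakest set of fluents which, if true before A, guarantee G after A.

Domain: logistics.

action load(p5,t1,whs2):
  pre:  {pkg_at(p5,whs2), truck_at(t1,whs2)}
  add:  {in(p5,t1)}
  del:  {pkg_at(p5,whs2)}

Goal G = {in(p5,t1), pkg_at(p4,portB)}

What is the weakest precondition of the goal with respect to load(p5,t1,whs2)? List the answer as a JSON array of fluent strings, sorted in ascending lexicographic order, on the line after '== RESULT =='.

Compute (G \ add) ∪ pre:
  G ∩ del = {}  (empty — regression defined)
  G \ add = {in(p5,t1), pkg_at(p4,portB)} \ {in(p5,t1)} = {pkg_at(p4,portB)}
  ∪ pre   = {pkg_at(p4,portB)} ∪ {pkg_at(p5,whs2), truck_at(t1,whs2)}
          = {pkg_at(p4,portB), pkg_at(p5,whs2), truck_at(t1,whs2)}

== RESULT ==
["pkg_at(p4,portB)", "pkg_at(p5,whs2)", "truck_at(t1,whs2)"]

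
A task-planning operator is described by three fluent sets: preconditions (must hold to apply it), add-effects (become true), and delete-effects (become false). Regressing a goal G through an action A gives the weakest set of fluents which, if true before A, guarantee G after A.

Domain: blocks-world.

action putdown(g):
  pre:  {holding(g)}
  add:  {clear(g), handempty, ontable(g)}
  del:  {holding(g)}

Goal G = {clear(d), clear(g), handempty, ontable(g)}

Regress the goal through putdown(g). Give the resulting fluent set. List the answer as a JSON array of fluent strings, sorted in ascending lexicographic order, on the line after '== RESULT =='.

Regress:
  G ∩ del = {}  (empty — regression defined)
  G \ add = {clear(d), clear(g), handempty, ontable(g)} \ {clear(g), handempty, ontable(g)} = {clear(d)}
  ∪ pre   = {clear(d)} ∪ {holding(g)}
          = {clear(d), holding(g)}

== RESULT ==
["clear(d)", "holding(g)"]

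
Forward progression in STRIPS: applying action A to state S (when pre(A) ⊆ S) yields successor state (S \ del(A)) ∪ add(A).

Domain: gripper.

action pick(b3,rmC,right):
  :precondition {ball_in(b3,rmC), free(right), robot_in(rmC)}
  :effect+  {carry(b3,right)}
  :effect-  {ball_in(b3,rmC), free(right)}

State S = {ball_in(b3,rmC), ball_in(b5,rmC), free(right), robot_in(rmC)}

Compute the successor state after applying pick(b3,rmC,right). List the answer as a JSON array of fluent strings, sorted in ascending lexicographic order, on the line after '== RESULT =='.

Compute (S \ del) ∪ add:
  pre ⊆ S: {ball_in(b3,rmC), free(right), robot_in(rmC)} ⊆ S  — applicable
  S \ del = {ball_in(b5,rmC), robot_in(rmC)}
  ∪ add   = {ball_in(b5,rmC), carry(b3,right), robot_in(rmC)}

== RESULT ==
["ball_in(b5,rmC)", "carry(b3,right)", "robot_in(rmC)"]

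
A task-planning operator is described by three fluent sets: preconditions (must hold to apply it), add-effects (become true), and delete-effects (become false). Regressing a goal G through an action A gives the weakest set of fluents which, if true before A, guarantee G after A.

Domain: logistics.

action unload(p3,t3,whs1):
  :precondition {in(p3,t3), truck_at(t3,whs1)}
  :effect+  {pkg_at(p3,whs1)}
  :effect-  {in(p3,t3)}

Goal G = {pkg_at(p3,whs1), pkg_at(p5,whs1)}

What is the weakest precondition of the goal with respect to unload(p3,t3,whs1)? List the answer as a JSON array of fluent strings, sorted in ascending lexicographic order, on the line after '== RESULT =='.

Regress:
  G ∩ del = {}  (empty — regression defined)
  G \ add = {pkg_at(p3,whs1), pkg_at(p5,whs1)} \ {pkg_at(p3,whs1)} = {pkg_at(p5,whs1)}
  ∪ pre   = {pkg_at(p5,whs1)} ∪ {in(p3,t3), truck_at(t3,whs1)}
          = {in(p3,t3), pkg_at(p5,whs1), truck_at(t3,whs1)}

== RESULT ==
["in(p3,t3)", "pkg_at(p5,whs1)", "truck_at(t3,whs1)"]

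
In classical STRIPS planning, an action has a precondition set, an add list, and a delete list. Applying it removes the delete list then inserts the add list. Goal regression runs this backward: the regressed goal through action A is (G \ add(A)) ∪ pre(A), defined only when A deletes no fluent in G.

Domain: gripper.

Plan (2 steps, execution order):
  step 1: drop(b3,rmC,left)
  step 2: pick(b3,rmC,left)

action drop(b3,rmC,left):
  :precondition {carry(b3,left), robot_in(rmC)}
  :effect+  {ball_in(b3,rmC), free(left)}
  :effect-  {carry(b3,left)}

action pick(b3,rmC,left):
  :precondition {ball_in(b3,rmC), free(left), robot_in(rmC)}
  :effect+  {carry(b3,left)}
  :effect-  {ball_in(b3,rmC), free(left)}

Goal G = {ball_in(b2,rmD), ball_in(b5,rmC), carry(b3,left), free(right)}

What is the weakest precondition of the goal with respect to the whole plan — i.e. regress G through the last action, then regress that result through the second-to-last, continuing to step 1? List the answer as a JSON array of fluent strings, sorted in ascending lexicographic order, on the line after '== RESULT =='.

Work backward from the goal:
  through step 2 (pick(b3,rmC,left)): drop {carry(b3,left)}, keep {ball_in(b2,rmD), ball_in(b5,rmC), free(right)}, require {ball_in(b3,rmC), free(left), robot_in(rmC)}
    → {ball_in(b2,rmD), ball_in(b3,rmC), ball_in(b5,rmC), free(left), free(right), robot_in(rmC)}
  through step 1 (drop(b3,rmC,left)): drop {ball_in(b3,rmC), free(left)}, keep {ball_in(b2,rmD), ball_in(b5,rmC), free(right), robot_in(rmC)}, require {carry(b3,left), robot_in(rmC)}
    → {ball_in(b2,rmD), ball_in(b5,rmC), carry(b3,left), free(right), robot_in(rmC)}

== RESULT ==
["ball_in(b2,rmD)", "ball_in(b5,rmC)", "carry(b3,left)", "free(right)", "robot_in(rmC)"]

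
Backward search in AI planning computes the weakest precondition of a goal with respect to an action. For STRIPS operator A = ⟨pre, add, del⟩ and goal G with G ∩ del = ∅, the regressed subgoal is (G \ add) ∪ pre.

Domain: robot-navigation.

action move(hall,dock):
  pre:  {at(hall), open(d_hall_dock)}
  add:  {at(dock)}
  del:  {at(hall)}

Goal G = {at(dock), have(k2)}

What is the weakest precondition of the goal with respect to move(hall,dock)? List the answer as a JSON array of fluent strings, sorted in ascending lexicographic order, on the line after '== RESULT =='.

Regress:
  G ∩ del = {}  (empty — regression defined)
  G \ add = {at(dock), have(k2)} \ {at(dock)} = {have(k2)}
  ∪ pre   = {have(k2)} ∪ {at(hall), open(d_hall_dock)}
          = {at(hall), have(k2), open(d_hall_dock)}

== RESULT ==
["at(hall)", "have(k2)", "open(d_hall_dock)"]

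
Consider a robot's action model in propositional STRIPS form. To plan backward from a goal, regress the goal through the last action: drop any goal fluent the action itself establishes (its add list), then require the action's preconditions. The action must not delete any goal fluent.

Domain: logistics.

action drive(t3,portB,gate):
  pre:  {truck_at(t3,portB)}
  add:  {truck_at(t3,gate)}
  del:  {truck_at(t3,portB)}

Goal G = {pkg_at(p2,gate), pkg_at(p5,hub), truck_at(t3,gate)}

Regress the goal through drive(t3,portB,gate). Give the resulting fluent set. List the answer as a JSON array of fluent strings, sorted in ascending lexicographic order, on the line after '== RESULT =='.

Compute (G \ add) ∪ pre:
  G ∩ del = {}  (empty — regression defined)
  G \ add = {pkg_at(p2,gate), pkg_at(p5,hub), truck_at(t3,gate)} \ {truck_at(t3,gate)} = {pkg_at(p2,gate), pkg_at(p5,hub)}
  ∪ pre   = {pkg_at(p2,gate), pkg_at(p5,hub)} ∪ {truck_at(t3,portB)}
          = {pkg_at(p2,gate), pkg_at(p5,hub), truck_at(t3,portB)}

== RESULT ==
["pkg_at(p2,gate)", "pkg_at(p5,hub)", "truck_at(t3,portB)"]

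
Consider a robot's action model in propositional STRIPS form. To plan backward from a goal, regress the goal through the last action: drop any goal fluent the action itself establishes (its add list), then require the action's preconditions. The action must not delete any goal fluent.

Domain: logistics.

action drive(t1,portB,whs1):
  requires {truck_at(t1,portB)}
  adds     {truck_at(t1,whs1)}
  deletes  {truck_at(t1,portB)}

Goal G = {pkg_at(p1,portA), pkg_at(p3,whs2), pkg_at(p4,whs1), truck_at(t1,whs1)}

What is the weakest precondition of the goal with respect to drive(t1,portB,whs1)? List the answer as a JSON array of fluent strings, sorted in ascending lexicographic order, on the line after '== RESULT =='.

Compute (G \ add) ∪ pre:
  G ∩ del = {}  (empty — regression defined)
  G \ add = {pkg_at(p1,portA), pkg_at(p3,whs2), pkg_at(p4,whs1), truck_at(t1,whs1)} \ {truck_at(t1,whs1)} = {pkg_at(p1,portA), pkg_at(p3,whs2), pkg_at(p4,whs1)}
  ∪ pre   = {pkg_at(p1,portA), pkg_at(p3,whs2), pkg_at(p4,whs1)} ∪ {truck_at(t1,portB)}
          = {pkg_at(p1,portA), pkg_at(p3,whs2), pkg_at(p4,whs1), truck_at(t1,portB)}

== RESULT ==
["pkg_at(p1,portA)", "pkg_at(p3,whs2)", "pkg_at(p4,whs1)", "truck_at(t1,portB)"]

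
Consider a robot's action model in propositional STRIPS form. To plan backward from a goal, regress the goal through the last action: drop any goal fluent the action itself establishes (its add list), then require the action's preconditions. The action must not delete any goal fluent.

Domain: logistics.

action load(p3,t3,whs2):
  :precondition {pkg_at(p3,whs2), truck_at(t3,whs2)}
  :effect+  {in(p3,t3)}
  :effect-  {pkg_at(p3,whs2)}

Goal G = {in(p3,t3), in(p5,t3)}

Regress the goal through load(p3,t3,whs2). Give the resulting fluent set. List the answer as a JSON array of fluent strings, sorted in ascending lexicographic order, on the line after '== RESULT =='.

Regress:
  G ∩ del = {}  (empty — regression defined)
  G \ add = {in(p3,t3), in(p5,t3)} \ {in(p3,t3)} = {in(p5,t3)}
  ∪ pre   = {in(p5,t3)} ∪ {pkg_at(p3,whs2), truck_at(t3,whs2)}
          = {in(p5,t3), pkg_at(p3,whs2), truck_at(t3,whs2)}

== RESULT ==
["in(p5,t3)", "pkg_at(p3,whs2)", "truck_at(t3,whs2)"]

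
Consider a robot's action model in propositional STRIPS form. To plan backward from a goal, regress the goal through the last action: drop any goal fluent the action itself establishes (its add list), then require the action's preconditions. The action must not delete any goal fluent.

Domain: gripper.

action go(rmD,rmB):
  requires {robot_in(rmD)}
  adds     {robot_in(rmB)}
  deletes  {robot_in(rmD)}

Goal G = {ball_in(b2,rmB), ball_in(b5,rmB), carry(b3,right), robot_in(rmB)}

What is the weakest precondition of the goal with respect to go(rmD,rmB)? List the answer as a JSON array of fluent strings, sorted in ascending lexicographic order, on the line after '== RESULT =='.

Regress:
  G ∩ del = {}  (empty — regression defined)
  G \ add = {ball_in(b2,rmB), ball_in(b5,rmB), carry(b3,right), robot_in(rmB)} \ {robot_in(rmB)} = {ball_in(b2,rmB), ball_in(b5,rmB), carry(b3,right)}
  ∪ pre   = {ball_in(b2,rmB), ball_in(b5,rmB), carry(b3,right)} ∪ {robot_in(rmD)}
          = {ball_in(b2,rmB), ball_in(b5,rmB), carry(b3,right), robot_in(rmD)}

== RESULT ==
["ball_in(b2,rmB)", "ball_in(b5,rmB)", "carry(b3,right)", "robot_in(rmD)"]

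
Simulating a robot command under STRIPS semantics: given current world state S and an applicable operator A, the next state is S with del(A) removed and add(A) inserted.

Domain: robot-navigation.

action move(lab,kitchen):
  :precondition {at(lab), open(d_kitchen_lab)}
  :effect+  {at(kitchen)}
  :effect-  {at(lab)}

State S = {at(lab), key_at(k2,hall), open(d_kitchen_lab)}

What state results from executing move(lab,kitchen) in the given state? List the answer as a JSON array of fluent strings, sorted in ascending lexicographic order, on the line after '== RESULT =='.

Compute (S \ del) ∪ add:
  pre ⊆ S: {at(lab), open(d_kitchen_lab)} ⊆ S  — applicable
  S \ del = {key_at(k2,hall), open(d_kitchen_lab)}
  ∪ add   = {at(kitchen), key_at(k2,hall), open(d_kitchen_lab)}

== RESULT ==
["at(kitchen)", "key_at(k2,hall)", "open(d_kitchen_lab)"]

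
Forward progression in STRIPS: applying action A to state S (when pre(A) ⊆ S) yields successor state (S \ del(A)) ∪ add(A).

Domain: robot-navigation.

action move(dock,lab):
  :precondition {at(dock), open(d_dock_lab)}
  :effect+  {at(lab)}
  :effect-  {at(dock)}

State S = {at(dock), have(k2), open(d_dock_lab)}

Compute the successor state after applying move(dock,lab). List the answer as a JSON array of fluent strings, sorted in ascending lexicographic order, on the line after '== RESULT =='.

Progress:
  pre ⊆ S: {at(dock), open(d_dock_lab)} ⊆ S  — applicable
  S \ del = {have(k2), open(d_dock_lab)}
  ∪ add   = {at(lab), have(k2), open(d_dock_lab)}

== RESULT ==
["at(lab)", "have(k2)", "open(d_dock_lab)"]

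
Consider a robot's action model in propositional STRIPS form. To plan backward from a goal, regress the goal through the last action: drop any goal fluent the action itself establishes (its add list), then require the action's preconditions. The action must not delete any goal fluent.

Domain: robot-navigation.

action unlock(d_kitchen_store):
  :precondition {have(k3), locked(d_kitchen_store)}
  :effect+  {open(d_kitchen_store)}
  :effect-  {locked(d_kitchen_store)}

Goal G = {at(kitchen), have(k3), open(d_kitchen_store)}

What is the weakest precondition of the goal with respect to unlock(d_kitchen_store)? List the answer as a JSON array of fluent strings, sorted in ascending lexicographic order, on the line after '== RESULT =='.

Regress:
  G ∩ del = {}  (empty — regression defined)
  G \ add = {at(kitchen), have(k3), open(d_kitchen_store)} \ {open(d_kitchen_store)} = {at(kitchen), have(k3)}
  ∪ pre   = {at(kitchen), have(k3)} ∪ {have(k3), locked(d_kitchen_store)}
          = {at(kitchen), have(k3), locked(d_kitchen_store)}

== RESULT ==
["at(kitchen)", "have(k3)", "locked(d_kitchen_store)"]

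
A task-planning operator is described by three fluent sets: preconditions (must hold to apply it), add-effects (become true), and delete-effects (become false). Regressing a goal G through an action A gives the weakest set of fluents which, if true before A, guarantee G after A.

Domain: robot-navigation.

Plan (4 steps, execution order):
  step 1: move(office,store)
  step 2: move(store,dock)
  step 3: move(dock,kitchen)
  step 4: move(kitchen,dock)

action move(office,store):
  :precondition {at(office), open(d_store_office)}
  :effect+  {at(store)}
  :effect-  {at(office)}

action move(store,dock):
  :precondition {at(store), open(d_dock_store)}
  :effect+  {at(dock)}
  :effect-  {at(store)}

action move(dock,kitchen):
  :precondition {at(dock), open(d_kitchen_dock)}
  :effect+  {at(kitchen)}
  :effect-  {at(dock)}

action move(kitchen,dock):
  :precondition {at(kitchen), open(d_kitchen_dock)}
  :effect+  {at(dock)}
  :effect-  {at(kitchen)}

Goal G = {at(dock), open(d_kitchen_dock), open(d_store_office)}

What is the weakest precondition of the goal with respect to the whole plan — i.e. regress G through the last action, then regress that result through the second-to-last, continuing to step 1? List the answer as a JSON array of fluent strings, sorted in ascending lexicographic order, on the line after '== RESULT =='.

Work backward from the goal:
  through step 4 (move(kitchen,dock)): drop {at(dock)}, keep {open(d_kitchen_dock), open(d_store_office)}, require {at(kitchen), open(d_kitchen_dock)}
    → {at(kitchen), open(d_kitchen_dock), open(d_store_office)}
  through step 3 (move(dock,kitchen)): drop {at(kitchen)}, keep {open(d_kitchen_dock), open(d_store_office)}, require {at(dock), open(d_kitchen_dock)}
    → {at(dock), open(d_kitchen_dock), open(d_store_office)}
  through step 2 (move(store,dock)): drop {at(dock)}, keep {open(d_kitchen_dock), open(d_store_office)}, require {at(store), open(d_dock_store)}
    → {at(store), open(d_dock_store), open(d_kitchen_dock), open(d_store_office)}
  through step 1 (move(office,store)): drop {at(store)}, keep {open(d_dock_store), open(d_kitchen_dock), open(d_store_office)}, require {at(office), open(d_store_office)}
    → {at(office), open(d_dock_store), open(d_kitchen_dock), open(d_store_office)}

== RESULT ==
["at(office)", "open(d_dock_store)", "open(d_kitchen_dock)", "open(d_store_office)"]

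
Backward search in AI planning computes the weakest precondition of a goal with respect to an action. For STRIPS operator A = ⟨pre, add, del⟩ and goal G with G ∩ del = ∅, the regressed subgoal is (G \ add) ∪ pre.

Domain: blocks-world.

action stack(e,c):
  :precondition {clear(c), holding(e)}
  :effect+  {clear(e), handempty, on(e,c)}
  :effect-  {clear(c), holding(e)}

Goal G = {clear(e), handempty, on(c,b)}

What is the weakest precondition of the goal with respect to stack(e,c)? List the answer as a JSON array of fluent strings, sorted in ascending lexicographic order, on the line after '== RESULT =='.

Compute (G \ add) ∪ pre:
  G ∩ del = {}  (empty — regression defined)
  G \ add = {clear(e), handempty, on(c,b)} \ {clear(e), handempty, on(e,c)} = {on(c,b)}
  ∪ pre   = {on(c,b)} ∪ {clear(c), holding(e)}
          = {clear(c), holding(e), on(c,b)}

== RESULT ==
["clear(c)", "holding(e)", "on(c,b)"]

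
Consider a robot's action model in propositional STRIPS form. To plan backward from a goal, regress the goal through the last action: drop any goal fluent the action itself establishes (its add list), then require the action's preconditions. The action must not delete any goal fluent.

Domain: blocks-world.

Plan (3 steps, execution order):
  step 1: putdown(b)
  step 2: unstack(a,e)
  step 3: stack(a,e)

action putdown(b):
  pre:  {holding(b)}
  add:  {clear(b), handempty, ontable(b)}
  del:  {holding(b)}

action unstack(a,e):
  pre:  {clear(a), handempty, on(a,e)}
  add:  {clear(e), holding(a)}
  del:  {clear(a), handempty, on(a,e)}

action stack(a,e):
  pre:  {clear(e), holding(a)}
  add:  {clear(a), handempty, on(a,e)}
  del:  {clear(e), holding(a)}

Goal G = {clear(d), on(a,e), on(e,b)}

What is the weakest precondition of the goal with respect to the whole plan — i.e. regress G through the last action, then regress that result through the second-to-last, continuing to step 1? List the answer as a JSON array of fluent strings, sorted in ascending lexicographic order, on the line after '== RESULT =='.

Work backward from the goal:
  through step 3 (stack(a,e)): drop {on(a,e)}, keep {clear(d), on(e,b)}, require {clear(e), holding(a)}
    → {clear(d), clear(e), holding(a), on(e,b)}
  through step 2 (unstack(a,e)): drop {clear(e), holding(a)}, keep {clear(d), on(e,b)}, require {clear(a), handempty, on(a,e)}
    → {clear(a), clear(d), handempty, on(a,e), on(e,b)}
  through step 1 (putdown(b)): drop {handempty}, keep {clear(a), clear(d), on(a,e), on(e,b)}, require {holding(b)}
    → {clear(a), clear(d), holding(b), on(a,e), on(e,b)}

== RESULT ==
["clear(a)", "clear(d)", "holding(b)", "on(a,e)", "on(e,b)"]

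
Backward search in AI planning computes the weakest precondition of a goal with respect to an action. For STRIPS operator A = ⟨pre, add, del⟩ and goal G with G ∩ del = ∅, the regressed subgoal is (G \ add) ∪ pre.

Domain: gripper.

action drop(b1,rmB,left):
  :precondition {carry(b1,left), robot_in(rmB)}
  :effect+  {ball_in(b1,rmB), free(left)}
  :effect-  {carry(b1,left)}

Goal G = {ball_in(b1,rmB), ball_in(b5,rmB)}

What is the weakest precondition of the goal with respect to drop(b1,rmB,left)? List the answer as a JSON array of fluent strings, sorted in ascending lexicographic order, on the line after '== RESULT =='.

Regress:
  G ∩ del = {}  (empty — regression defined)
  G \ add = {ball_in(b1,rmB), ball_in(b5,rmB)} \ {ball_in(b1,rmB), free(left)} = {ball_in(b5,rmB)}
  ∪ pre   = {ball_in(b5,rmB)} ∪ {carry(b1,left), robot_in(rmB)}
          = {ball_in(b5,rmB), carry(b1,left), robot_in(rmB)}

== RESULT ==
["ball_in(b5,rmB)", "carry(b1,left)", "robot_in(rmB)"]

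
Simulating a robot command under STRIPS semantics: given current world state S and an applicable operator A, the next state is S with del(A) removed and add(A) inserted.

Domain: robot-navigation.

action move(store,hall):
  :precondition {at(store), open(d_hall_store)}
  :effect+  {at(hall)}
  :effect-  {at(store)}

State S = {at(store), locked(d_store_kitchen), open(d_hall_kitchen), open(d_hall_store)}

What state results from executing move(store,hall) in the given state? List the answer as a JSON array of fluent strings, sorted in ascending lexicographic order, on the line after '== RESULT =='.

Progress:
  pre ⊆ S: {at(store), open(d_hall_store)} ⊆ S  — applicable
  S \ del = {locked(d_store_kitchen), open(d_hall_kitchen), open(d_hall_store)}
  ∪ add   = {at(hall), locked(d_store_kitchen), open(d_hall_kitchen), open(d_hall_store)}

== RESULT ==
["at(hall)", "locked(d_store_kitchen)", "open(d_hall_kitchen)", "open(d_hall_store)"]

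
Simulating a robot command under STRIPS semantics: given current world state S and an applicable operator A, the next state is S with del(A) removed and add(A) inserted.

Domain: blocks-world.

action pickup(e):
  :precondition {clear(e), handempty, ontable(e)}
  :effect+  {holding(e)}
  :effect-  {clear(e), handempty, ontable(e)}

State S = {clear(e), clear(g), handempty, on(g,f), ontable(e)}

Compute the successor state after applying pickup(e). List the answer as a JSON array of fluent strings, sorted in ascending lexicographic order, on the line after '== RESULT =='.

Compute (S \ del) ∪ add:
  pre ⊆ S: {clear(e), handempty, ontable(e)} ⊆ S  — applicable
  S \ del = {clear(g), on(g,f)}
  ∪ add   = {clear(g), holding(e), on(g,f)}

== RESULT ==
["clear(g)", "holding(e)", "on(g,f)"]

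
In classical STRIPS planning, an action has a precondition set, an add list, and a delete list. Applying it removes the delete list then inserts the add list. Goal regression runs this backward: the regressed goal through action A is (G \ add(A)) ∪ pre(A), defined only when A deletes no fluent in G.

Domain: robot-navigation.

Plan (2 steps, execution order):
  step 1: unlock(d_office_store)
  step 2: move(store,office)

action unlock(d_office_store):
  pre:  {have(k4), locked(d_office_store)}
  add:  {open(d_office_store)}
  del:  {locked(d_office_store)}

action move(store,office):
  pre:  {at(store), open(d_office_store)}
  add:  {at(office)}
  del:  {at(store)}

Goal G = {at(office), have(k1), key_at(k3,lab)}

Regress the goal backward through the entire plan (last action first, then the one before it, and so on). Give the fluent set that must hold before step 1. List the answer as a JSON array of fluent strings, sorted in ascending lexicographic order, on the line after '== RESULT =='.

Work backward from the goal:
  through step 2 (move(store,office)): drop {at(office)}, keep {have(k1), key_at(k3,lab)}, require {at(store), open(d_office_store)}
    → {at(store), have(k1), key_at(k3,lab), open(d_office_store)}
  through step 1 (unlock(d_office_store)): drop {open(d_office_store)}, keep {at(store), have(k1), key_at(k3,lab)}, require {have(k4), locked(d_office_store)}
    → {at(store), have(k1), have(k4), key_at(k3,lab), locked(d_office_store)}

== RESULT ==
["at(store)", "have(k1)", "have(k4)", "key_at(k3,lab)", "locked(d_office_store)"]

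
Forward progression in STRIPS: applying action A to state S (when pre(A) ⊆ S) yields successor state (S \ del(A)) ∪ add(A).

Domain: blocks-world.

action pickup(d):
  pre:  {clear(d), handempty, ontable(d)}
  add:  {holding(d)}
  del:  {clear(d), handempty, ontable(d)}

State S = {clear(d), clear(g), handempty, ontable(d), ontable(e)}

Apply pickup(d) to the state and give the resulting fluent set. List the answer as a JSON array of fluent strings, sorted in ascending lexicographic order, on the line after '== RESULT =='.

Progress:
  pre ⊆ S: {clear(d), handempty, ontable(d)} ⊆ S  — applicable
  S \ del = {clear(g), ontable(e)}
  ∪ add   = {clear(g), holding(d), ontable(e)}

== RESULT ==
["clear(g)", "holding(d)", "ontable(e)"]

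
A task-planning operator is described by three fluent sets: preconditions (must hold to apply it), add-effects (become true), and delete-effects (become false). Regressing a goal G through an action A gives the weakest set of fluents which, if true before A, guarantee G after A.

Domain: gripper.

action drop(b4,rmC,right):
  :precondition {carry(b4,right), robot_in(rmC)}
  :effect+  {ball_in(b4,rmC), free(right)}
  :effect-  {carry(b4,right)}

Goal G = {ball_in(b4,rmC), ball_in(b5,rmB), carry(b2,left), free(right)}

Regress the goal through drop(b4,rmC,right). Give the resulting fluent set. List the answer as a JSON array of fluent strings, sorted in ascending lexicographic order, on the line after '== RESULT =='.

Regress:
  G ∩ del = {}  (empty — regression defined)
  G \ add = {ball_in(b4,rmC), ball_in(b5,rmB), carry(b2,left), free(right)} \ {ball_in(b4,rmC), free(right)} = {ball_in(b5,rmB), carry(b2,left)}
  ∪ pre   = {ball_in(b5,rmB), carry(b2,left)} ∪ {carry(b4,right), robot_in(rmC)}
          = {ball_in(b5,rmB), carry(b2,left), carry(b4,right), robot_in(rmC)}

== RESULT ==
["ball_in(b5,rmB)", "carry(b2,left)", "carry(b4,right)", "robot_in(rmC)"]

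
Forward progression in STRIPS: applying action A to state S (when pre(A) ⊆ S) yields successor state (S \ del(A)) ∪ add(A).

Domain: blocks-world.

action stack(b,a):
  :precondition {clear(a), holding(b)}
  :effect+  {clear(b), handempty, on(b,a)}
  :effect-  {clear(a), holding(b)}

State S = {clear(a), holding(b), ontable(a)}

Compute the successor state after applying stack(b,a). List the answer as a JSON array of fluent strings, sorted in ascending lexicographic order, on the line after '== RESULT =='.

Compute (S \ del) ∪ add:
  pre ⊆ S: {clear(a), holding(b)} ⊆ S  — applicable
  S \ del = {ontable(a)}
  ∪ add   = {clear(b), handempty, on(b,a), ontable(a)}

== RESULT ==
["clear(b)", "handempty", "on(b,a)", "ontable(a)"]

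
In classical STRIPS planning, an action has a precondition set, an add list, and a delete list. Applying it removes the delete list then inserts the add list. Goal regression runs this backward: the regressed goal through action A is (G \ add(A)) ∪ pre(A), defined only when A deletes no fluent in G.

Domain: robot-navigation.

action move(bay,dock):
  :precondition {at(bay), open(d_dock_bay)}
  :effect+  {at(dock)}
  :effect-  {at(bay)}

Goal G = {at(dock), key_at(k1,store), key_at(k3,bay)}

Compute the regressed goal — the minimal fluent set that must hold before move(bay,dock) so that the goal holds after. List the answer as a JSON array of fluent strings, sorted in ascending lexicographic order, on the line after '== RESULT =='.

Regress:
  G ∩ del = {}  (empty — regression defined)
  G \ add = {at(dock), key_at(k1,store), key_at(k3,bay)} \ {at(dock)} = {key_at(k1,store), key_at(k3,bay)}
  ∪ pre   = {key_at(k1,store), key_at(k3,bay)} ∪ {at(bay), open(d_dock_bay)}
          = {at(bay), key_at(k1,store), key_at(k3,bay), open(d_dock_bay)}

== RESULT ==
["at(bay)", "key_at(k1,store)", "key_at(k3,bay)", "open(d_dock_bay)"]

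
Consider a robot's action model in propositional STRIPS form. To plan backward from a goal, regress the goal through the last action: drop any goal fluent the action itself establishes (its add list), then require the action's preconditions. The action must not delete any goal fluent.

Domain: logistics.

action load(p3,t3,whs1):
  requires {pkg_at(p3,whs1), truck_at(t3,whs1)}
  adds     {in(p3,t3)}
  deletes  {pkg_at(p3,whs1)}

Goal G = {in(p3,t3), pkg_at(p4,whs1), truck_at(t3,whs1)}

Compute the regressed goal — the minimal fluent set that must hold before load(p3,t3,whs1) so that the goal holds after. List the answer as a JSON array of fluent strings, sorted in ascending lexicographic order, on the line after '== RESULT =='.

Regress:
  G ∩ del = {}  (empty — regression defined)
  G \ add = {in(p3,t3), pkg_at(p4,whs1), truck_at(t3,whs1)} \ {in(p3,t3)} = {pkg_at(p4,whs1), truck_at(t3,whs1)}
  ∪ pre   = {pkg_at(p4,whs1), truck_at(t3,whs1)} ∪ {pkg_at(p3,whs1), truck_at(t3,whs1)}
          = {pkg_at(p3,whs1), pkg_at(p4,whs1), truck_at(t3,whs1)}

== RESULT ==
["pkg_at(p3,whs1)", "pkg_at(p4,whs1)", "truck_at(t3,whs1)"]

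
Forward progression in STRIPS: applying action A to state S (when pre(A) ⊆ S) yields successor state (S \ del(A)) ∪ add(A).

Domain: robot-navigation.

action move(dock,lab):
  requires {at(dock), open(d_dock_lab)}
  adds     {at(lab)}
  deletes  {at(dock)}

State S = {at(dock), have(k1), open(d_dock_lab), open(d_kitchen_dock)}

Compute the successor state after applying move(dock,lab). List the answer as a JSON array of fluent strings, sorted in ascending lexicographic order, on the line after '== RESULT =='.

Compute (S \ del) ∪ add:
  pre ⊆ S: {at(dock), open(d_dock_lab)} ⊆ S  — applicable
  S \ del = {have(k1), open(d_dock_lab), open(d_kitchen_dock)}
  ∪ add   = {at(lab), have(k1), open(d_dock_lab), open(d_kitchen_dock)}

== RESULT ==
["at(lab)", "have(k1)", "open(d_dock_lab)", "open(d_kitchen_dock)"]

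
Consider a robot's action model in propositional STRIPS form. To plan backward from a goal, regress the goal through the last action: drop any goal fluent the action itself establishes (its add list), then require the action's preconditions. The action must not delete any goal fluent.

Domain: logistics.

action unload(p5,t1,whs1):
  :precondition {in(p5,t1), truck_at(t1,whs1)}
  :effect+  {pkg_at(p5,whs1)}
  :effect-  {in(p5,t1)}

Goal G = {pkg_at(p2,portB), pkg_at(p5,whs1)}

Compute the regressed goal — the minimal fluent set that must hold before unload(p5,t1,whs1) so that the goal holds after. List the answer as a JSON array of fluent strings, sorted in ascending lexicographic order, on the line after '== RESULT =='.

Regress:
  G ∩ del = {}  (empty — regression defined)
  G \ add = {pkg_at(p2,portB), pkg_at(p5,whs1)} \ {pkg_at(p5,whs1)} = {pkg_at(p2,portB)}
  ∪ pre   = {pkg_at(p2,portB)} ∪ {in(p5,t1), truck_at(t1,whs1)}
          = {in(p5,t1), pkg_at(p2,portB), truck_at(t1,whs1)}

== RESULT ==
["in(p5,t1)", "pkg_at(p2,portB)", "truck_at(t1,whs1)"]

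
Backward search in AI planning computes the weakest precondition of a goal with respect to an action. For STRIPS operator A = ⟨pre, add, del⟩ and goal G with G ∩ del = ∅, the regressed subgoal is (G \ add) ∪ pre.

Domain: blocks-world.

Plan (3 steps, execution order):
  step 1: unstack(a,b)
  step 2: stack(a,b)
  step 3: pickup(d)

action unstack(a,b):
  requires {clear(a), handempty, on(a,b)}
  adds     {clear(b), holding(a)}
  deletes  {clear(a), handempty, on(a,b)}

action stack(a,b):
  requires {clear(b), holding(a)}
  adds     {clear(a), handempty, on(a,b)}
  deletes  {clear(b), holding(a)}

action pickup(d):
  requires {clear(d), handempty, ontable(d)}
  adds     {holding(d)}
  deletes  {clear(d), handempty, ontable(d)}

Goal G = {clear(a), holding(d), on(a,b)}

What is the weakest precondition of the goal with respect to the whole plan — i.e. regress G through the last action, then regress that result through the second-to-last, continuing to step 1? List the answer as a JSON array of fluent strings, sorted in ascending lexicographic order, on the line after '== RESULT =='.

Regress step by step:
  through step 3 (pickup(d)): drop {holding(d)}, keep {clear(a), on(a,b)}, require {clear(d), handempty, ontable(d)}
    → {clear(a), clear(d), handempty, on(a,b), ontable(d)}
  through step 2 (stack(a,b)): drop {clear(a), handempty, on(a,b)}, keep {clear(d), ontable(d)}, require {clear(b), holding(a)}
    → {clear(b), clear(d), holding(a), ontable(d)}
  through step 1 (unstack(a,b)): drop {clear(b), holding(a)}, keep {clear(d), ontable(d)}, require {clear(a), handempty, on(a,b)}
    → {clear(a), clear(d), handempty, on(a,b), ontable(d)}

== RESULT ==
["clear(a)", "clear(d)", "handempty", "on(a,b)", "ontable(d)"]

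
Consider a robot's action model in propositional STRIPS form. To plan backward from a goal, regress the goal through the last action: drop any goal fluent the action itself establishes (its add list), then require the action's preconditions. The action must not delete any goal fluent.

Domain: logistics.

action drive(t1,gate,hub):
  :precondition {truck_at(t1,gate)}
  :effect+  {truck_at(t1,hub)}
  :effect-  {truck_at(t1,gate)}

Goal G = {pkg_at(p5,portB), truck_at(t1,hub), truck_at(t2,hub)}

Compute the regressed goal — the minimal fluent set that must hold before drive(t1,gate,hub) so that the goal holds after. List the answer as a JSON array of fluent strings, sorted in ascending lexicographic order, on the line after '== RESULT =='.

Regress:
  G ∩ del = {}  (empty — regression defined)
  G \ add = {pkg_at(p5,portB), truck_at(t1,hub), truck_at(t2,hub)} \ {truck_at(t1,hub)} = {pkg_at(p5,portB), truck_at(t2,hub)}
  ∪ pre   = {pkg_at(p5,portB), truck_at(t2,hub)} ∪ {truck_at(t1,gate)}
          = {pkg_at(p5,portB), truck_at(t1,gate), truck_at(t2,hub)}

== RESULT ==
["pkg_at(p5,portB)", "truck_at(t1,gate)", "truck_at(t2,hub)"]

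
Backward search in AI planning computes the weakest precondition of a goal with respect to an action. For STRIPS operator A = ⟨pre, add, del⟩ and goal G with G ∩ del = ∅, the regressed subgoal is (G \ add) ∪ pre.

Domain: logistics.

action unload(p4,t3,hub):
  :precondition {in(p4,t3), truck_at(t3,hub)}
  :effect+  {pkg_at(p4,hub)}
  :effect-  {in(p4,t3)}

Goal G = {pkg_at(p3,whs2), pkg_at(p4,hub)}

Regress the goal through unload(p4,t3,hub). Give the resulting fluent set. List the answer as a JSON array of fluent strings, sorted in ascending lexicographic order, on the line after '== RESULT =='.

Compute (G \ add) ∪ pre:
  G ∩ del = {}  (empty — regression defined)
  G \ add = {pkg_at(p3,whs2), pkg_at(p4,hub)} \ {pkg_at(p4,hub)} = {pkg_at(p3,whs2)}
  ∪ pre   = {pkg_at(p3,whs2)} ∪ {in(p4,t3), truck_at(t3,hub)}
          = {in(p4,t3), pkg_at(p3,whs2), truck_at(t3,hub)}

== RESULT ==
["in(p4,t3)", "pkg_at(p3,whs2)", "truck_at(t3,hub)"]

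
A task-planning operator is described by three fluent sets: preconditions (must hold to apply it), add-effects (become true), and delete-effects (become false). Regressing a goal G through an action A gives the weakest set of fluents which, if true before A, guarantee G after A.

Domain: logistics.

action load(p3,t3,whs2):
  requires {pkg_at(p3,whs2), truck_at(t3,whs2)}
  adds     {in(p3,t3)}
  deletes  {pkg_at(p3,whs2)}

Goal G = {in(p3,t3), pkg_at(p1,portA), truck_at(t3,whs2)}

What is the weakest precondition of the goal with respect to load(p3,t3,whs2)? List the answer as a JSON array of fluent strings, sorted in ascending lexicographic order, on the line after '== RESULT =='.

Regress:
  G ∩ del = {}  (empty — regression defined)
  G \ add = {in(p3,t3), pkg_at(p1,portA), truck_at(t3,whs2)} \ {in(p3,t3)} = {pkg_at(p1,portA), truck_at(t3,whs2)}
  ∪ pre   = {pkg_at(p1,portA), truck_at(t3,whs2)} ∪ {pkg_at(p3,whs2), truck_at(t3,whs2)}
          = {pkg_at(p1,portA), pkg_at(p3,whs2), truck_at(t3,whs2)}

== RESULT ==
["pkg_at(p1,portA)", "pkg_at(p3,whs2)", "truck_at(t3,whs2)"]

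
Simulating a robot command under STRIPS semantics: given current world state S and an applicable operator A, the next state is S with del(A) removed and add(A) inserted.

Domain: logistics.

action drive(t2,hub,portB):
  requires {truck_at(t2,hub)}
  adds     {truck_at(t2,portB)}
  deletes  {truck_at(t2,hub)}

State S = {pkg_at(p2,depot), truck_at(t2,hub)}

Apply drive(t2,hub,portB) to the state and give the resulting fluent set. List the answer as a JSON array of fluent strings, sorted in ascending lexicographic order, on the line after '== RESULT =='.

Progress:
  pre ⊆ S: {truck_at(t2,hub)} ⊆ S  — applicable
  S \ del = {pkg_at(p2,depot)}
  ∪ add   = {pkg_at(p2,depot), truck_at(t2,portB)}

== RESULT ==
["pkg_at(p2,depot)", "truck_at(t2,portB)"]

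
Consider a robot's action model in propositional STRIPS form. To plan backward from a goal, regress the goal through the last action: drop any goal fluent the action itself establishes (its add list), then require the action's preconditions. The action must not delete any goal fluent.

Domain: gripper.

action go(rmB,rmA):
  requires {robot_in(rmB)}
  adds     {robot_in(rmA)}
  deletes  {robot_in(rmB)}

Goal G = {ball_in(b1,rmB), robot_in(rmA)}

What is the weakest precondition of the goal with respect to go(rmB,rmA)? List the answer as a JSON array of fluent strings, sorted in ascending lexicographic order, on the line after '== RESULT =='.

Compute (G \ add) ∪ pre:
  G ∩ del = {}  (empty — regression defined)
  G \ add = {ball_in(b1,rmB), robot_in(rmA)} \ {robot_in(rmA)} = {ball_in(b1,rmB)}
  ∪ pre   = {ball_in(b1,rmB)} ∪ {robot_in(rmB)}
          = {ball_in(b1,rmB), robot_in(rmB)}

== RESULT ==
["ball_in(b1,rmB)", "robot_in(rmB)"]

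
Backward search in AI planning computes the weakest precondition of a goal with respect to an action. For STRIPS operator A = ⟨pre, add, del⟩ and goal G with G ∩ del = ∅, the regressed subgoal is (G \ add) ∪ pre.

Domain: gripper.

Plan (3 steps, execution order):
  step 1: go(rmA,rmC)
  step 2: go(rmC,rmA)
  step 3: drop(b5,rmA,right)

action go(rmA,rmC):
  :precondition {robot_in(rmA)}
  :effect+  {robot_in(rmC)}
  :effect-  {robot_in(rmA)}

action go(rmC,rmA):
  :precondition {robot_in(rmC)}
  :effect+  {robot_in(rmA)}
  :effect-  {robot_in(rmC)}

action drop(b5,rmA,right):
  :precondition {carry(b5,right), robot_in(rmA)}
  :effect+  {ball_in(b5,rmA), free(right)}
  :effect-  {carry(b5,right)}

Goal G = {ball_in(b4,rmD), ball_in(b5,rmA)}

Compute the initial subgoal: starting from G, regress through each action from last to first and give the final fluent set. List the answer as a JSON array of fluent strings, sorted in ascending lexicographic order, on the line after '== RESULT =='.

Work backward from the goal:
  through step 3 (drop(b5,rmA,right)): drop {ball_in(b5,rmA)}, keep {ball_in(b4,rmD)}, require {carry(b5,right), robot_in(rmA)}
    → {ball_in(b4,rmD), carry(b5,right), robot_in(rmA)}
  through step 2 (go(rmC,rmA)): drop {robot_in(rmA)}, keep {ball_in(b4,rmD), carry(b5,right)}, require {robot_in(rmC)}
    → {ball_in(b4,rmD), carry(b5,right), robot_in(rmC)}
  through step 1 (go(rmA,rmC)): drop {robot_in(rmC)}, keep {ball_in(b4,rmD), carry(b5,right)}, require {robot_in(rmA)}
    → {ball_in(b4,rmD), carry(b5,right), robot_in(rmA)}

== RESULT ==
["ball_in(b4,rmD)", "carry(b5,right)", "robot_in(rmA)"]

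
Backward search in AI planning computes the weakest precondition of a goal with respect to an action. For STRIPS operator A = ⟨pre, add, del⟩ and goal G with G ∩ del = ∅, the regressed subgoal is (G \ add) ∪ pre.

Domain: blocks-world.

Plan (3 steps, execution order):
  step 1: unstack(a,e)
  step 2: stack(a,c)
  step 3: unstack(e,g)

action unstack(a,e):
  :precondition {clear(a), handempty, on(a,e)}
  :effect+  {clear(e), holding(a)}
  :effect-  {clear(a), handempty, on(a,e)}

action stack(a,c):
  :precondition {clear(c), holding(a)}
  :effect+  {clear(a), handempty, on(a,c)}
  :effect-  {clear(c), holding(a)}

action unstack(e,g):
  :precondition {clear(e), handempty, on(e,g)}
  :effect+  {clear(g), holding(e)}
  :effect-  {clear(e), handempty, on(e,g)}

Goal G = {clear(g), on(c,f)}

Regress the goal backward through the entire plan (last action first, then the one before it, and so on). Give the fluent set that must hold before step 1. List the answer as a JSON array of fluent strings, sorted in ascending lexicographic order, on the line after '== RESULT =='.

Regress step by step:
  through step 3 (unstack(e,g)): drop {clear(g)}, keep {on(c,f)}, require {clear(e), handempty, on(e,g)}
    → {clear(e), handempty, on(c,f), on(e,g)}
  through step 2 (stack(a,c)): drop {handempty}, keep {clear(e), on(c,f), on(e,g)}, require {clear(c), holding(a)}
    → {clear(c), clear(e), holding(a), on(c,f), on(e,g)}
  through step 1 (unstack(a,e)): drop {clear(e), holding(a)}, keep {clear(c), on(c,f), on(e,g)}, require {clear(a), handempty, on(a,e)}
    → {clear(a), clear(c), handempty, on(a,e), on(c,f), on(e,g)}

== RESULT ==
["clear(a)", "clear(c)", "handempty", "on(a,e)", "on(c,f)", "on(e,g)"]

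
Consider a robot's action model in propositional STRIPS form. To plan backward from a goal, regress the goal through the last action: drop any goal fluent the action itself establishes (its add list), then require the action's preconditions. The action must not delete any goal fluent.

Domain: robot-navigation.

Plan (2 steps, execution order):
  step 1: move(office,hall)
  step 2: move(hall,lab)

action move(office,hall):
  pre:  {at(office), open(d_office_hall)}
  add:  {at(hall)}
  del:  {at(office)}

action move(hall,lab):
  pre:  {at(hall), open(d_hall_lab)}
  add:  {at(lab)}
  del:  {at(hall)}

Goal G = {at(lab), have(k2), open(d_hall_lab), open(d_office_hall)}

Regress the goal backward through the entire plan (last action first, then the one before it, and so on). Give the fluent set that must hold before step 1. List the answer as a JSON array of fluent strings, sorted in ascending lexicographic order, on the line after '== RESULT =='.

Regress step by step:
  through step 2 (move(hall,lab)): drop {at(lab)}, keep {have(k2), open(d_hall_lab), open(d_office_hall)}, require {at(hall), open(d_hall_lab)}
    → {at(hall), have(k2), open(d_hall_lab), open(d_office_hall)}
  through step 1 (move(office,hall)): drop {at(hall)}, keep {have(k2), open(d_hall_lab), open(d_office_hall)}, require {at(office), open(d_office_hall)}
    → {at(office), have(k2), open(d_hall_lab), open(d_office_hall)}

== RESULT ==
["at(office)", "have(k2)", "open(d_hall_lab)", "open(d_office_hall)"]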